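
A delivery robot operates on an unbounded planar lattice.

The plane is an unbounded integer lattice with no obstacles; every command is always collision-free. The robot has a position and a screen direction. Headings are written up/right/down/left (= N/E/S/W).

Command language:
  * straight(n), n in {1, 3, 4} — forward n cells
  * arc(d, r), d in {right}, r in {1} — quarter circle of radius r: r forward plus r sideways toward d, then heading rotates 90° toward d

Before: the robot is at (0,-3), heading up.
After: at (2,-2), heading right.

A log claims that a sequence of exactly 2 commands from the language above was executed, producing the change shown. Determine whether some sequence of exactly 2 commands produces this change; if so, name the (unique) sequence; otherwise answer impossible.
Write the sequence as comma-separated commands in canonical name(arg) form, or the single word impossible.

arc(right, 1), straight(1)

key: position moved to (2,-2) AND the heading swung to E — translation plus rotation needed
t0: at (0,-3), heading up
[1] after arc(right, 1): at (1,-2), heading right
[2] after straight(1): at (2,-2), heading right
all 16 alternatives checked — unique.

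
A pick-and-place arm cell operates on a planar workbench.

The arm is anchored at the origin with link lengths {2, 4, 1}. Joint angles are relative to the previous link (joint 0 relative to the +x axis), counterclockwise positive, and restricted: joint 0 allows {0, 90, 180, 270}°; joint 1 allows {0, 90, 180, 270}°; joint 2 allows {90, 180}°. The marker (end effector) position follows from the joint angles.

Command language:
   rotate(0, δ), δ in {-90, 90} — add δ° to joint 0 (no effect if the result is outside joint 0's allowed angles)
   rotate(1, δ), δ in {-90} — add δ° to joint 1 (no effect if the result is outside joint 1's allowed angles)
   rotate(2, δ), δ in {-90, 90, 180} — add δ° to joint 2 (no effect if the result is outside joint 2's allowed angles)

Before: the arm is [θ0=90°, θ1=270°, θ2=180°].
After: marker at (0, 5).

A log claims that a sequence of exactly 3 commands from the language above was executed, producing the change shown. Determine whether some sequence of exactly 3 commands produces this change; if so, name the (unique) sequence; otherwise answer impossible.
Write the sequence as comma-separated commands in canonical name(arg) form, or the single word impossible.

rotate(1, -90), rotate(1, -90), rotate(1, -90)

initial: [θ0=90°, θ1=270°, θ2=180°]
t=1 rotate(1, -90) ⇒ [θ0=90°, θ1=180°, θ2=180°]
t=2 rotate(1, -90) ⇒ [θ0=90°, θ1=90°, θ2=180°]
t=3 rotate(1, -90) ⇒ [θ0=90°, θ1=0°, θ2=180°]
no rival 3-sequence matches.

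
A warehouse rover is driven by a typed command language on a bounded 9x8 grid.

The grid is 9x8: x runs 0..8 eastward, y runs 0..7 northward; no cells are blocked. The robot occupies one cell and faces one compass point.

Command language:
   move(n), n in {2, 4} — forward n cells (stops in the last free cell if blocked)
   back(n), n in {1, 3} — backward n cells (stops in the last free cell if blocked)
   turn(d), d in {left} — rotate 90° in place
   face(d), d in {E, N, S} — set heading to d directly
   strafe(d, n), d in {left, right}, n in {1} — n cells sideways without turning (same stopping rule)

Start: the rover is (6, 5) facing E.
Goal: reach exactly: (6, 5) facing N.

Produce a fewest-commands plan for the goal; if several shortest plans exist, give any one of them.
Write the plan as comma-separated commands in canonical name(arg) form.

face(N)

from: (6, 5) facing E
t=1 face(N) ⇒ (6, 5) facing N
nothing shorter than 1 reaches the goal.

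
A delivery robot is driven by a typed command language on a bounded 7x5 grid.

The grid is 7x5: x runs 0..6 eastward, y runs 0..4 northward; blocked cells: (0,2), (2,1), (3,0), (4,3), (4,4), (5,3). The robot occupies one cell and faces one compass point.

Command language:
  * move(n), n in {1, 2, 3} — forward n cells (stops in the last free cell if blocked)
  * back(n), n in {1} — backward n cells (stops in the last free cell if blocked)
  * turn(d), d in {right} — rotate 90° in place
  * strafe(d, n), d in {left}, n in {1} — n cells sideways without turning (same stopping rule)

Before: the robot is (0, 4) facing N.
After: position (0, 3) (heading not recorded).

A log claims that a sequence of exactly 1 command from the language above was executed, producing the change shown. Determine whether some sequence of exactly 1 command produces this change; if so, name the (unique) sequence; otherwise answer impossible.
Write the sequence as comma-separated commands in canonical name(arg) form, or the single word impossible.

back(1)

begin: (0, 4) facing N
t=1 back(1) ⇒ (0, 3) facing N
uniquely the one of 6 1-step routes that fits.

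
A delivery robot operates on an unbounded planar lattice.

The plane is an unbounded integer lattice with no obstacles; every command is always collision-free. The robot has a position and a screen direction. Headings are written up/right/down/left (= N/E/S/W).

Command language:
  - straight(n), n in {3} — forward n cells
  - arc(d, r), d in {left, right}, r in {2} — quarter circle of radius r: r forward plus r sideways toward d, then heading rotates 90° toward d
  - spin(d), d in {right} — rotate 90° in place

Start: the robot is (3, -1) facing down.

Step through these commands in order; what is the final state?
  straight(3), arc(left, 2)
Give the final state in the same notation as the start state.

t0: (3, -1) facing down
t=1 straight(3) ⇒ (3, -4) facing down
t=2 arc(left, 2) ⇒ (5, -6) facing right

(5, -6) facing right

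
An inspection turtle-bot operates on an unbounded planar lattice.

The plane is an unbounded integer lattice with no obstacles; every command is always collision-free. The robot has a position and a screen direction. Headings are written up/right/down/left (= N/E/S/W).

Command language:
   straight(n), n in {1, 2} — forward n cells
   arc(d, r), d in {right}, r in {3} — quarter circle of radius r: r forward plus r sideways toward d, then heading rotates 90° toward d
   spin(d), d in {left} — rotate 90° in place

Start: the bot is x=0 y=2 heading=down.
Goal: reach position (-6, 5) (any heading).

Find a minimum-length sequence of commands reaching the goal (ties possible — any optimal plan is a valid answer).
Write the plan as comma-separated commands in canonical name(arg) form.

start: x=0 y=2 heading=down
[1] after arc(right, 3): x=-3 y=-1 heading=left
[2] after arc(right, 3): x=-6 y=2 heading=up
[3] after straight(1): x=-6 y=3 heading=up
[4] after straight(2): x=-6 y=5 heading=up
shorter routes all fall short; 4 is best.

arc(right, 3), arc(right, 3), straight(1), straight(2)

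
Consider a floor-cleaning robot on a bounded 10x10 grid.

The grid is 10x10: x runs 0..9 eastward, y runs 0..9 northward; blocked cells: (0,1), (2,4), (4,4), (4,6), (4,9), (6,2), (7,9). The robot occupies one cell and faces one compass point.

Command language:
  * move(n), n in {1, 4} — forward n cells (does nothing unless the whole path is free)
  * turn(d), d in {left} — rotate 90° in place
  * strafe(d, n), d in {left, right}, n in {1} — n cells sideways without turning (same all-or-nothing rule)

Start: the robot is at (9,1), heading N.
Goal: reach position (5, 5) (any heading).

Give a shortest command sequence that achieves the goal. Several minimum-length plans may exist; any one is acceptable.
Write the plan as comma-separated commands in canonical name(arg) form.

initial: at (9,1), heading N
1. move(4) → at (9,5), heading N
2. turn(left) → at (9,5), heading W
3. move(4) → at (5,5), heading W
no 2-step plan works, so 3 is optimal.

move(4), turn(left), move(4)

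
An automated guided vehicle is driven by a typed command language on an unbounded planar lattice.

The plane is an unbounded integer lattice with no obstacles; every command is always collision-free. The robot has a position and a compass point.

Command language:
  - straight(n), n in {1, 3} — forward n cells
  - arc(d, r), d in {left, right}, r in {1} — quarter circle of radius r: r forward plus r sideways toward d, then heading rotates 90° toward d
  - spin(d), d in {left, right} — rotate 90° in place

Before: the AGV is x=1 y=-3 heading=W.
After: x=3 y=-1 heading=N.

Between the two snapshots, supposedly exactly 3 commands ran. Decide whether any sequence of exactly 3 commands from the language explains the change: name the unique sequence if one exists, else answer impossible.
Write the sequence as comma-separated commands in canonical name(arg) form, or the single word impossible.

spin(right), arc(right, 1), arc(left, 1)

key: order matters: swapping spin(right) and arc(left, 1) lands elsewhere
begin: x=1 y=-3 heading=W
1. spin(right) → x=1 y=-3 heading=N
2. arc(right, 1) → x=2 y=-2 heading=E
3. arc(left, 1) → x=3 y=-1 heading=N
no rival 3-sequence matches.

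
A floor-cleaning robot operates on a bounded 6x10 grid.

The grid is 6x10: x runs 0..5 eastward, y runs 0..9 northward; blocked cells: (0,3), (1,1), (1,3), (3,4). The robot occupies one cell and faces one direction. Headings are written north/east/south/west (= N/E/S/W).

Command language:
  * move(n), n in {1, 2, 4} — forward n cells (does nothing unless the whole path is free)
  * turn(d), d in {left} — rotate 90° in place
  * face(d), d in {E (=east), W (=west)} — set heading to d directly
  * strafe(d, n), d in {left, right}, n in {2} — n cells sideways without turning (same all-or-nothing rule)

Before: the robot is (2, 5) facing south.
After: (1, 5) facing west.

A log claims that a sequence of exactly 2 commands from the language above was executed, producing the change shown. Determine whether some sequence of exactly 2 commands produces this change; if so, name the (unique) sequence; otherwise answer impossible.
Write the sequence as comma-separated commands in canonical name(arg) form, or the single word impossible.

face(W), move(1)

key: order matters: swapping face(W) and move(1) lands elsewhere
start: (2, 5) facing south
[1] after face(W): (2, 5) facing west
[2] after move(1): (1, 5) facing west
uniquely the one of 64 2-step routes that fits.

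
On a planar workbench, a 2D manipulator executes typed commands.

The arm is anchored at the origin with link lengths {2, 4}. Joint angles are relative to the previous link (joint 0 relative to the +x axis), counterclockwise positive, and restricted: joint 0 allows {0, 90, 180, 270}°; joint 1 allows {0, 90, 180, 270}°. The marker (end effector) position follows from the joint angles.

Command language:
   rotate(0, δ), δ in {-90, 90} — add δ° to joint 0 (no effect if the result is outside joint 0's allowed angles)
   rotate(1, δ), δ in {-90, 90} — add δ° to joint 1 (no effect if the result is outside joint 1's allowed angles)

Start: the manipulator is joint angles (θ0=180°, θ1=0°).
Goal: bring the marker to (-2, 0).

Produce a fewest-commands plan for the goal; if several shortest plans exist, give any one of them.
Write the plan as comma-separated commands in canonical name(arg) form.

start: joint angles (θ0=180°, θ1=0°)
1. rotate(0, -90) → joint angles (θ0=90°, θ1=0°)
2. rotate(0, -90) → joint angles (θ0=0°, θ1=0°)
3. rotate(1, 90) → joint angles (θ0=0°, θ1=90°)
4. rotate(1, 90) → joint angles (θ0=0°, θ1=180°)
no 3-step plan works, so 4 is optimal.

rotate(0, -90), rotate(0, -90), rotate(1, 90), rotate(1, 90)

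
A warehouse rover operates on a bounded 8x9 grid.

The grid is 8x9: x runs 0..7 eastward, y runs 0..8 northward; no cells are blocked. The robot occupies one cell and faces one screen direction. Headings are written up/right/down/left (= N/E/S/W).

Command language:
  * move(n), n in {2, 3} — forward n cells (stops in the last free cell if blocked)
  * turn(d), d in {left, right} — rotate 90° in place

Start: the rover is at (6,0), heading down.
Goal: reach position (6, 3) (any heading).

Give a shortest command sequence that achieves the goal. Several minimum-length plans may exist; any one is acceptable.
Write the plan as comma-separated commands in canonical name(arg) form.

turn(right), turn(right), move(3)

begin: at (6,0), heading down
step 1 (turn(right)): at (6,0), heading left
step 2 (turn(right)): at (6,0), heading up
step 3 (move(3)): at (6,3), heading up
shorter routes all fall short; 3 is best.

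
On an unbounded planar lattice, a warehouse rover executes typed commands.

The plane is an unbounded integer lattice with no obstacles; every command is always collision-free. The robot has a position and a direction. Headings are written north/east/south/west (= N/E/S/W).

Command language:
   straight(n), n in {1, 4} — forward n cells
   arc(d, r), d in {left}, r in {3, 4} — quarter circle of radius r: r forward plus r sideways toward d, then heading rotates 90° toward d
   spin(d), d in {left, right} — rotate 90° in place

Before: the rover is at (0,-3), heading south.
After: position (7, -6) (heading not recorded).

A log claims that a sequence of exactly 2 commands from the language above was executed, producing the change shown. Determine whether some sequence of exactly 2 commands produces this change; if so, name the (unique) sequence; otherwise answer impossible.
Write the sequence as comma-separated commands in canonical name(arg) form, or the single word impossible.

key: running straight(4) before arc(left, 3) would end elsewhere — order is forced
initial: at (0,-3), heading south
t=1 arc(left, 3) ⇒ at (3,-6), heading east
t=2 straight(4) ⇒ at (7,-6), heading east
all 36 alternatives checked — unique.

arc(left, 3), straight(4)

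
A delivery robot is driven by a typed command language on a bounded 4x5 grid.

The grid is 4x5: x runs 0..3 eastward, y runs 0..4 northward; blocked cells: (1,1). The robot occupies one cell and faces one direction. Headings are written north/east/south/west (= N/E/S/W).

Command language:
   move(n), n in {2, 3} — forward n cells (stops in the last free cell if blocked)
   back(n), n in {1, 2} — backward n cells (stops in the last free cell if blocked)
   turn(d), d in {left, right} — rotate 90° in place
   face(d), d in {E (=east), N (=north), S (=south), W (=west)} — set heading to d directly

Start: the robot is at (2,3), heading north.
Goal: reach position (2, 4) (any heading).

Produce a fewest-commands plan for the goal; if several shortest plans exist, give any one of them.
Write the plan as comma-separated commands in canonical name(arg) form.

move(2)

initial: at (2,3), heading north
step 1 (move(2)): at (2,4), heading north
no 0-step plan works, so 1 is optimal.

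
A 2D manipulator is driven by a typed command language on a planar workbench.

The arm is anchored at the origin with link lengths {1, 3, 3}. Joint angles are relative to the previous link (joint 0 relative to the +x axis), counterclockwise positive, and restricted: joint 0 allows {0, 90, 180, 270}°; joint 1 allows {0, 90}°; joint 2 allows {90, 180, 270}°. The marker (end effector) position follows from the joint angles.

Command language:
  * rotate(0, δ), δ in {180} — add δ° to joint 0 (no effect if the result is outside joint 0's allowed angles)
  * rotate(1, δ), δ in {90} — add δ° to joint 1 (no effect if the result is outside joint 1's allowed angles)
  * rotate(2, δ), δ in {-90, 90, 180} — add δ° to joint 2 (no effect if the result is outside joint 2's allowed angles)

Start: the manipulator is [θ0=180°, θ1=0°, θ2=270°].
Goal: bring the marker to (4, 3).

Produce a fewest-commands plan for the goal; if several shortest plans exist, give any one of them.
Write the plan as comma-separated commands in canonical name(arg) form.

rotate(1, 90), rotate(0, 180)

initial: [θ0=180°, θ1=0°, θ2=270°]
1. rotate(1, 90) → [θ0=180°, θ1=90°, θ2=270°]
2. rotate(0, 180) → [θ0=0°, θ1=90°, θ2=270°]
minimal: 2 command(s), checked below 2.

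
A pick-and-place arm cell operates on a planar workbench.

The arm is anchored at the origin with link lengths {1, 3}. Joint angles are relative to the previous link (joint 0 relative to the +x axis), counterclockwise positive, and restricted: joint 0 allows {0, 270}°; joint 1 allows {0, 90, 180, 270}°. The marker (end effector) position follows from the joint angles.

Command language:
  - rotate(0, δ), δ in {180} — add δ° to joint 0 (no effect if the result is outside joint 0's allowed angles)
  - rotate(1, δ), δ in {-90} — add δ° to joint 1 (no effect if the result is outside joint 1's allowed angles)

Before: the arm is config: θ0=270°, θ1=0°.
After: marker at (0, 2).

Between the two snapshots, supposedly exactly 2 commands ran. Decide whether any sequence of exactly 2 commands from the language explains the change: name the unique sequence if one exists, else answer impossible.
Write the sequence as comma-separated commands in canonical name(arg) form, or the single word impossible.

start: config: θ0=270°, θ1=0°
1. rotate(1, -90) → config: θ0=270°, θ1=270°
2. rotate(1, -90) → config: θ0=270°, θ1=180°
no rival 2-sequence matches.

rotate(1, -90), rotate(1, -90)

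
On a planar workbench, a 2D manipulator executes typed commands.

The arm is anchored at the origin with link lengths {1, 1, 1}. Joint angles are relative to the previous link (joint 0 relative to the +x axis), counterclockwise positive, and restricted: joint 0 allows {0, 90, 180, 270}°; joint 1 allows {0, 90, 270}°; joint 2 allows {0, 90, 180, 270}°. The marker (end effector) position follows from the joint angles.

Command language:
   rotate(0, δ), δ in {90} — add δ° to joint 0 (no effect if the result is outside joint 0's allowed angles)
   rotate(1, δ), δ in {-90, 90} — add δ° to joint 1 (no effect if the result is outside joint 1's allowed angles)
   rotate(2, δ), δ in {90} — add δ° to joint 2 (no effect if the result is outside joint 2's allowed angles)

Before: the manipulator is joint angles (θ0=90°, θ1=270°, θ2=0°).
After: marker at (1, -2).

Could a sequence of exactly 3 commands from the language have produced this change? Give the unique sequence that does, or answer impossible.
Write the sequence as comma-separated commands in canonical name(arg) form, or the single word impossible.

initial: joint angles (θ0=90°, θ1=270°, θ2=0°)
step 1 (rotate(0, 90)): joint angles (θ0=180°, θ1=270°, θ2=0°)
step 2 (rotate(0, 90)): joint angles (θ0=270°, θ1=270°, θ2=0°)
step 3 (rotate(0, 90)): joint angles (θ0=0°, θ1=270°, θ2=0°)
no other 3-command option fits: unique.

rotate(0, 90), rotate(0, 90), rotate(0, 90)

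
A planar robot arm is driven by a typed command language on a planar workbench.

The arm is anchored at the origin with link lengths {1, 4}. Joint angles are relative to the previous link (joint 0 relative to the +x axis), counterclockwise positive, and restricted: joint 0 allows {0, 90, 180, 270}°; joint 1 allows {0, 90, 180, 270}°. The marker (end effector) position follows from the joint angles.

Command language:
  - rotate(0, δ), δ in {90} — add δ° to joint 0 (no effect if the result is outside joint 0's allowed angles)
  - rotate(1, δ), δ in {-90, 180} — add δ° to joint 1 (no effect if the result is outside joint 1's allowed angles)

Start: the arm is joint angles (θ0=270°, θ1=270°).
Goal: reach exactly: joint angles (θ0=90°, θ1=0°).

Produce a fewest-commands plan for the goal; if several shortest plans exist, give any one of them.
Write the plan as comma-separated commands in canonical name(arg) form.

rotate(0, 90), rotate(0, 90), rotate(1, -90), rotate(1, 180)

start: joint angles (θ0=270°, θ1=270°)
t=1 rotate(0, 90) ⇒ joint angles (θ0=0°, θ1=270°)
t=2 rotate(0, 90) ⇒ joint angles (θ0=90°, θ1=270°)
t=3 rotate(1, -90) ⇒ joint angles (θ0=90°, θ1=180°)
t=4 rotate(1, 180) ⇒ joint angles (θ0=90°, θ1=0°)
minimal: 4 command(s), checked below 4.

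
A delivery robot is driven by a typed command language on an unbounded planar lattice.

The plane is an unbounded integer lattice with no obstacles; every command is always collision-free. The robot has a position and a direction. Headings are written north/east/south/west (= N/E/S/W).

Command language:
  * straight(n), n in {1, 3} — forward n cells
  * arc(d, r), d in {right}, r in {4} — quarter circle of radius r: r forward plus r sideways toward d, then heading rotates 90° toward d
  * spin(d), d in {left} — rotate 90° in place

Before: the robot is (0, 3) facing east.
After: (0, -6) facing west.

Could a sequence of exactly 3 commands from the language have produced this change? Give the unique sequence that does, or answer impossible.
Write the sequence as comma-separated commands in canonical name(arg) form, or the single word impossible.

arc(right, 4), straight(1), arc(right, 4)

key: cell and facing (now W) both changed — the 3 commands mix motion and turning
start: (0, 3) facing east
[1] after arc(right, 4): (4, -1) facing south
[2] after straight(1): (4, -2) facing south
[3] after arc(right, 4): (0, -6) facing west
uniquely the one of 64 3-step routes that fits.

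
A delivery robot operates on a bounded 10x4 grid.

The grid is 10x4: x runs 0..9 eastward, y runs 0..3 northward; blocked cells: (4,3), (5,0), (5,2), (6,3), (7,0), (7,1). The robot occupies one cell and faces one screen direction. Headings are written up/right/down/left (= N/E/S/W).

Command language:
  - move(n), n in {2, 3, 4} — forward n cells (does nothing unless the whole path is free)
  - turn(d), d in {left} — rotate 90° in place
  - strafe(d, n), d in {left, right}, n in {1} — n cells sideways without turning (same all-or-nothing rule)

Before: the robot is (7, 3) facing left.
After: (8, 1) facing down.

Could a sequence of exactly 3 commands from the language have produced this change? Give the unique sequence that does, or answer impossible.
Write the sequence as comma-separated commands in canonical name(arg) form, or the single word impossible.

key: running move(2) before turn(left) would end elsewhere — order is forced
start: (7, 3) facing left
[1] after turn(left): (7, 3) facing down
[2] after strafe(left, 1): (8, 3) facing down
[3] after move(2): (8, 1) facing down
all 216 alternatives checked — unique.

turn(left), strafe(left, 1), move(2)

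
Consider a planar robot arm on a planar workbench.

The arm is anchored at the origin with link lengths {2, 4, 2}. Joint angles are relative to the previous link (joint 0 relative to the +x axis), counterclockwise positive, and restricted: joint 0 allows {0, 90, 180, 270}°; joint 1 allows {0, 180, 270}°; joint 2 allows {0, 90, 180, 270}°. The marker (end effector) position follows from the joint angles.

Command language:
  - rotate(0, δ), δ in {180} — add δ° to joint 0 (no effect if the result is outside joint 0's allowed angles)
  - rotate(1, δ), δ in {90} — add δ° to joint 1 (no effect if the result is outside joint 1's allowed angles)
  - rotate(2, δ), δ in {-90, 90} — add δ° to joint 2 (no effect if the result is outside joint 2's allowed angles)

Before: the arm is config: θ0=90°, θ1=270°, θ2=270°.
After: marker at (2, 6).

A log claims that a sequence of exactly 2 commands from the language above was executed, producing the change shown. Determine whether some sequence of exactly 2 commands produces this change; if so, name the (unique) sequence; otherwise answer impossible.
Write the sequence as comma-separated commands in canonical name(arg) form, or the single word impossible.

begin: config: θ0=90°, θ1=270°, θ2=270°
step 1 (rotate(1, 90)): config: θ0=90°, θ1=0°, θ2=270°
step 2 (rotate(1, 90)): config: θ0=90°, θ1=0°, θ2=270°
no rival 2-sequence matches.

rotate(1, 90), rotate(1, 90)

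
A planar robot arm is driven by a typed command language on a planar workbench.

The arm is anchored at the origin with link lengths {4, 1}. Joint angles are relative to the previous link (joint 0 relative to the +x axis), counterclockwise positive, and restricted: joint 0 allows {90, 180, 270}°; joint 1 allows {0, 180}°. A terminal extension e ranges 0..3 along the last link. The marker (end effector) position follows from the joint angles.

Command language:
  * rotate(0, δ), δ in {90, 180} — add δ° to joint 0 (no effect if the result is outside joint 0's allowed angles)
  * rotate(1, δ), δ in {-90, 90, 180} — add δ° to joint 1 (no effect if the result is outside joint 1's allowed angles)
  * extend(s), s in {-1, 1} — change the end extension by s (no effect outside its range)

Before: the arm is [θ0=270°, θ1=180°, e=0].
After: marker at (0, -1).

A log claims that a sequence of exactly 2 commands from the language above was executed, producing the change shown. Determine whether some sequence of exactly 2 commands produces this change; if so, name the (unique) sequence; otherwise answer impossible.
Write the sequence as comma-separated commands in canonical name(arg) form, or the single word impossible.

start: [θ0=270°, θ1=180°, e=0]
1. extend(1) → [θ0=270°, θ1=180°, e=1]
2. extend(1) → [θ0=270°, θ1=180°, e=2]
no rival 2-sequence matches.

extend(1), extend(1)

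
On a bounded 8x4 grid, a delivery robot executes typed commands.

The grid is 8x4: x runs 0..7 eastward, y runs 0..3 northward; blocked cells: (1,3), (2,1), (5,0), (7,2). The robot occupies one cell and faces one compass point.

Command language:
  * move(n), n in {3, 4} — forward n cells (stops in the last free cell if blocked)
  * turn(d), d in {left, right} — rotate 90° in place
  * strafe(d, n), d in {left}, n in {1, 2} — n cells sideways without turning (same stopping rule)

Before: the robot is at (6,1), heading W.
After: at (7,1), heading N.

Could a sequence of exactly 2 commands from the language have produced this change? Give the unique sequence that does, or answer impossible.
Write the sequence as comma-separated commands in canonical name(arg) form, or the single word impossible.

no 2-step route produces this change.

impossible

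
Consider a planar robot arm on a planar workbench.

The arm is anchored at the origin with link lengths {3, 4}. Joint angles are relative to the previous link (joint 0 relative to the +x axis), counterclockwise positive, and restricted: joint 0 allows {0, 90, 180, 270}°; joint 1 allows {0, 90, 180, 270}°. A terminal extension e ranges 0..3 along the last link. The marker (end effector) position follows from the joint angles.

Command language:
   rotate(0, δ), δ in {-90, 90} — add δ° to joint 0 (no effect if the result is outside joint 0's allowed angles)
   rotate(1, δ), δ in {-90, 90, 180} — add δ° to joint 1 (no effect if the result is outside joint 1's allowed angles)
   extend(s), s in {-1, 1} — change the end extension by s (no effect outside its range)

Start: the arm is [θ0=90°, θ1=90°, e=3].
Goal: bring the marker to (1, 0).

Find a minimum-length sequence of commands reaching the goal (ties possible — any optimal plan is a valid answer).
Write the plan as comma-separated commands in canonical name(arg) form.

from: [θ0=90°, θ1=90°, e=3]
1. extend(-1) → [θ0=90°, θ1=90°, e=2]
2. extend(-1) → [θ0=90°, θ1=90°, e=1]
3. extend(-1) → [θ0=90°, θ1=90°, e=0]
4. rotate(1, 90) → [θ0=90°, θ1=180°, e=0]
5. rotate(0, 90) → [θ0=180°, θ1=180°, e=0]
nothing shorter than 5 reaches the goal.

extend(-1), extend(-1), extend(-1), rotate(1, 90), rotate(0, 90)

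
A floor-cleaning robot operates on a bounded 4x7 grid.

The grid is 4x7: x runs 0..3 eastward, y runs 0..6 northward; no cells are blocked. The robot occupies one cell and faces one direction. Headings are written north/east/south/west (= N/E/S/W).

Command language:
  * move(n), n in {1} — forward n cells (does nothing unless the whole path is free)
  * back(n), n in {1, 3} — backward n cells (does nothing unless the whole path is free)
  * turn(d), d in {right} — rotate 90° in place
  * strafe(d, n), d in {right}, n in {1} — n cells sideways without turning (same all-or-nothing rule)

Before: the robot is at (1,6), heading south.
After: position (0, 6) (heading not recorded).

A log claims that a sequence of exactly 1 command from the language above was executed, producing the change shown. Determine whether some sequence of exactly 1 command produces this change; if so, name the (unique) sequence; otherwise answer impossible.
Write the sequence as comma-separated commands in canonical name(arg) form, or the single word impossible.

strafe(right, 1)

initial: at (1,6), heading south
[1] after strafe(right, 1): at (0,6), heading south
uniquely the one of 5 1-step routes that fits.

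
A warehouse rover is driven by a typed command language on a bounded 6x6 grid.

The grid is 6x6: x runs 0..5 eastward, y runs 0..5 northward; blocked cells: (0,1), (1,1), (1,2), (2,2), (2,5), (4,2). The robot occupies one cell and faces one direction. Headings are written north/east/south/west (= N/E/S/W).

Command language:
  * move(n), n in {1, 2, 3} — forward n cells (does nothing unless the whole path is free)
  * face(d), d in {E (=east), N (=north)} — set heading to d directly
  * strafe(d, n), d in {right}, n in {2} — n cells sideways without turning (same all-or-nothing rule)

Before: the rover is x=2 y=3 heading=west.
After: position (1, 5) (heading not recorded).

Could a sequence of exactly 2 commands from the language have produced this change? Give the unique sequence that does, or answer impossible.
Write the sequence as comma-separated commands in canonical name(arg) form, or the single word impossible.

move(1), strafe(right, 2)

key: order matters: swapping move(1) and strafe(right, 2) lands elsewhere
initial: x=2 y=3 heading=west
step 1 (move(1)): x=1 y=3 heading=west
step 2 (strafe(right, 2)): x=1 y=5 heading=west
all 36 alternatives checked — unique.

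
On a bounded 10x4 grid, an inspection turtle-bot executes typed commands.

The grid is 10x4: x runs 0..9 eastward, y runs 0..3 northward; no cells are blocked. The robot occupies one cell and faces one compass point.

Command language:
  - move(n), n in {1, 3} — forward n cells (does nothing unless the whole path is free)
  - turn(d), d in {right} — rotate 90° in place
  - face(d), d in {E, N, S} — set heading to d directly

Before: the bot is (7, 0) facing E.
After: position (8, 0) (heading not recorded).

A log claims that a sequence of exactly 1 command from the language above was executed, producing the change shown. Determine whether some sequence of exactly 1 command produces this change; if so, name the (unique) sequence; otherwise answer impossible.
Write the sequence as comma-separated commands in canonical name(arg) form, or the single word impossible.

move(1)

begin: (7, 0) facing E
[1] after move(1): (8, 0) facing E
no other 1-command option fits: unique.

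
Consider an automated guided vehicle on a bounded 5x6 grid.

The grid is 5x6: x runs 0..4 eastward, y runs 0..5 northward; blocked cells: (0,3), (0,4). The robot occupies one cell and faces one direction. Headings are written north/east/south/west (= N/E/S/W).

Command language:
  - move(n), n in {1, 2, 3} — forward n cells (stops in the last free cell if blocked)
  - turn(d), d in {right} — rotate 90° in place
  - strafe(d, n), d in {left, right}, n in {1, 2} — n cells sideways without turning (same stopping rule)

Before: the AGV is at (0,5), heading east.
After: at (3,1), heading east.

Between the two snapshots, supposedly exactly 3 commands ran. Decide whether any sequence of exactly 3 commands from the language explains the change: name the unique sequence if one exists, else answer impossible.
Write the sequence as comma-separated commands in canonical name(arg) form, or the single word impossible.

key: still facing E at the end — nothing in the sequence rotates
t0: at (0,5), heading east
[1] after move(3): at (3,5), heading east
[2] after strafe(right, 2): at (3,3), heading east
[3] after strafe(right, 2): at (3,1), heading east
no rival 3-sequence matches.

move(3), strafe(right, 2), strafe(right, 2)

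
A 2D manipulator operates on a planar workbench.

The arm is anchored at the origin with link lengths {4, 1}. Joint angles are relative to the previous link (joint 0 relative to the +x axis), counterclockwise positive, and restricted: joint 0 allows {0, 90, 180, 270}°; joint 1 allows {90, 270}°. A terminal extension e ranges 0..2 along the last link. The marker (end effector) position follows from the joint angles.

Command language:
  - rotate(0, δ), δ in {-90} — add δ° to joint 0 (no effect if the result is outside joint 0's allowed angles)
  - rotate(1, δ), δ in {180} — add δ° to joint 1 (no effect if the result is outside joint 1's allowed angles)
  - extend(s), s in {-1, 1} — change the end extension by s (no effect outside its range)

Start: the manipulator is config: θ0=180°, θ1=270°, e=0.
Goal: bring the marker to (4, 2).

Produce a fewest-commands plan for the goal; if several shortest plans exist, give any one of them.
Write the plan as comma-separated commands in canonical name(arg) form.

extend(1), rotate(1, 180), rotate(0, -90), rotate(0, -90)

t0: config: θ0=180°, θ1=270°, e=0
t=1 extend(1) ⇒ config: θ0=180°, θ1=270°, e=1
t=2 rotate(1, 180) ⇒ config: θ0=180°, θ1=90°, e=1
t=3 rotate(0, -90) ⇒ config: θ0=90°, θ1=90°, e=1
t=4 rotate(0, -90) ⇒ config: θ0=0°, θ1=90°, e=1
nothing shorter than 4 reaches the goal.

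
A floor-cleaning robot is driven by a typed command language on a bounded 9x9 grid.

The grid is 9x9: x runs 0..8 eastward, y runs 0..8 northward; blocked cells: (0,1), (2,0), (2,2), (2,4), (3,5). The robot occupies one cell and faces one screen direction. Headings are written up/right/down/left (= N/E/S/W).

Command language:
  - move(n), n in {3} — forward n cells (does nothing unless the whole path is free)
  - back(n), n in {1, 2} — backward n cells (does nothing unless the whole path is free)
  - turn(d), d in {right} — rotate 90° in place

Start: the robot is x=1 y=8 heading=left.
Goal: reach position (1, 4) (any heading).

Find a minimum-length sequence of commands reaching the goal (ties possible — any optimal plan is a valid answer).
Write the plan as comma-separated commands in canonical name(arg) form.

t0: x=1 y=8 heading=left
[1] after turn(right): x=1 y=8 heading=up
[2] after back(2): x=1 y=6 heading=up
[3] after back(2): x=1 y=4 heading=up
no 2-step plan works, so 3 is optimal.

turn(right), back(2), back(2)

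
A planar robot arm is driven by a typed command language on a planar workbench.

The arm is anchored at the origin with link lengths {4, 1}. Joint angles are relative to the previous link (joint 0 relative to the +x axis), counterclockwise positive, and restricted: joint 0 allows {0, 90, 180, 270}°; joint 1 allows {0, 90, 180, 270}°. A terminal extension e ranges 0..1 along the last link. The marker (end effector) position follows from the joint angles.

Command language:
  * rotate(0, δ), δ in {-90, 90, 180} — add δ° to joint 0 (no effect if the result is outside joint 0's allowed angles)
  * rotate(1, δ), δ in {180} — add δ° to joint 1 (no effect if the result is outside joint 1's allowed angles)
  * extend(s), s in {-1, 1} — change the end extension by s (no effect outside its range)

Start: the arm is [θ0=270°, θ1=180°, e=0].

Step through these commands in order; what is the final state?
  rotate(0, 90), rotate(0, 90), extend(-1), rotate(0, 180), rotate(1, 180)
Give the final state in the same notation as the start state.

[θ0=270°, θ1=0°, e=0]

initial: [θ0=270°, θ1=180°, e=0]
1. rotate(0, 90) → [θ0=0°, θ1=180°, e=0]
2. rotate(0, 90) → [θ0=90°, θ1=180°, e=0]
3. extend(-1) → [θ0=90°, θ1=180°, e=0]
4. rotate(0, 180) → [θ0=270°, θ1=180°, e=0]
5. rotate(1, 180) → [θ0=270°, θ1=0°, e=0]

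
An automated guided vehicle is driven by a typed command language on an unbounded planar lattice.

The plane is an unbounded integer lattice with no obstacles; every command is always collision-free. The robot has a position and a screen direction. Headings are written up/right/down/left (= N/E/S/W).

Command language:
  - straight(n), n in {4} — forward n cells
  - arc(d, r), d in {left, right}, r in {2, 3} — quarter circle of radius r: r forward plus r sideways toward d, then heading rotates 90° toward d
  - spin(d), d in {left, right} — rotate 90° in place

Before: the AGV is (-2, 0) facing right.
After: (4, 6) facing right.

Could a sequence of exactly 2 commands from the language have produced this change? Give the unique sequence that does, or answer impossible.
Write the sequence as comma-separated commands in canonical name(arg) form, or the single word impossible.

arc(left, 3), arc(right, 3)

key: order matters: swapping arc(left, 3) and arc(right, 3) lands elsewhere
t0: (-2, 0) facing right
[1] after arc(left, 3): (1, 3) facing up
[2] after arc(right, 3): (4, 6) facing right
all 49 alternatives checked — unique.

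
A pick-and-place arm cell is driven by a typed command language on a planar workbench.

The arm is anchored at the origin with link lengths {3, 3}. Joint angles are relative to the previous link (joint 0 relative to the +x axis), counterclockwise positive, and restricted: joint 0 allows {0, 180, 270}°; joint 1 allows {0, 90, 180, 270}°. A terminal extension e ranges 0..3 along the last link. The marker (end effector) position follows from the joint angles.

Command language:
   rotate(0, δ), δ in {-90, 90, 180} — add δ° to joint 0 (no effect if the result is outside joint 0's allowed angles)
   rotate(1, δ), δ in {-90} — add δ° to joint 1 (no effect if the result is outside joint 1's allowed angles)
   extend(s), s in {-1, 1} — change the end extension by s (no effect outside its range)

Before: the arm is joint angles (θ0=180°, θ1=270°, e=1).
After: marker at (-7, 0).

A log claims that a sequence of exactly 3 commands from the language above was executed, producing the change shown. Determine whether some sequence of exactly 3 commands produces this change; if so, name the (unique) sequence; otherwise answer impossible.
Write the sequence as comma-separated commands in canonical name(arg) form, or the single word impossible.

rotate(1, -90), rotate(1, -90), rotate(1, -90)

begin: joint angles (θ0=180°, θ1=270°, e=1)
1. rotate(1, -90) → joint angles (θ0=180°, θ1=180°, e=1)
2. rotate(1, -90) → joint angles (θ0=180°, θ1=90°, e=1)
3. rotate(1, -90) → joint angles (θ0=180°, θ1=0°, e=1)
no rival 3-sequence matches.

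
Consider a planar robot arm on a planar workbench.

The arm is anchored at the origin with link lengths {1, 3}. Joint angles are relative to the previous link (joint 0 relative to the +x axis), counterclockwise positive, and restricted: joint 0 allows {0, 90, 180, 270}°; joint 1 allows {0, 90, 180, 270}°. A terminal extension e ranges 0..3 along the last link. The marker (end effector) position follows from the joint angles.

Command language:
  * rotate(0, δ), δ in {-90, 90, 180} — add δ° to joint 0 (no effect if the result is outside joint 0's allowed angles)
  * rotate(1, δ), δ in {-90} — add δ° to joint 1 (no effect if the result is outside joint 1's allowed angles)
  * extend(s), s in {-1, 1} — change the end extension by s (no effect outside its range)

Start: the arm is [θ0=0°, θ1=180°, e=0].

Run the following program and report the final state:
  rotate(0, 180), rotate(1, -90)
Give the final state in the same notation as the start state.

[θ0=180°, θ1=90°, e=0]

start: [θ0=0°, θ1=180°, e=0]
1. rotate(0, 180) → [θ0=180°, θ1=180°, e=0]
2. rotate(1, -90) → [θ0=180°, θ1=90°, e=0]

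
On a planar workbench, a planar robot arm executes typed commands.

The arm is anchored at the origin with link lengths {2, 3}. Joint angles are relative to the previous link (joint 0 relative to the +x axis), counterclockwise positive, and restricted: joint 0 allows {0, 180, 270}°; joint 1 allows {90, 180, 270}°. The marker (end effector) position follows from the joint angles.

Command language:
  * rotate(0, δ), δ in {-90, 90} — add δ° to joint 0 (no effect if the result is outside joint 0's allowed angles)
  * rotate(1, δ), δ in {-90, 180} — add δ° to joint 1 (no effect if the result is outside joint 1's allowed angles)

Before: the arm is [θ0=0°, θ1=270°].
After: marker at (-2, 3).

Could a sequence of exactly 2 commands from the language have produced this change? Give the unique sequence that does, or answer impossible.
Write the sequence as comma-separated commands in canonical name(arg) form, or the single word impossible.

rotate(0, -90), rotate(0, -90)

start: [θ0=0°, θ1=270°]
[1] after rotate(0, -90): [θ0=270°, θ1=270°]
[2] after rotate(0, -90): [θ0=180°, θ1=270°]
uniquely the one of 16 2-step routes that fits.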